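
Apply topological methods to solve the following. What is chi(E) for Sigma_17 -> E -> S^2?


chi(S^2) = 2 (n even), chi(Sigma_17) = 2 - 2*17 = -32.
chi(E) = 2 * (-32) = -64

-64


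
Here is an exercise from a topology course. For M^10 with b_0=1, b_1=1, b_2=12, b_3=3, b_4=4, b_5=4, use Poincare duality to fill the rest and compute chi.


By Poincare duality b_k = b_{10-k}, so full Betti numbers: b_0=1, b_1=1, b_2=12, b_3=3, b_4=4, b_5=4, b_6=4, b_7=3, b_8=12, b_9=1, b_10=1.
chi = sum (-1)^k b_k = 22

22


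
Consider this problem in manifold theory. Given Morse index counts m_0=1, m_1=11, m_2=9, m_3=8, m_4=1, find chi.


Morse theory: chi(M) = sum_k (-1)^k m_k where m_k = #(index-k critical points).
= (1) + (-11) + (9) + (-8) + (1) = -8

-8


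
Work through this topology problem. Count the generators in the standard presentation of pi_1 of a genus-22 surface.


Standard presentation: pi_1(Sigma_g) = <a_1,b_1,...,a_g,b_g | [a_1,b_1]...[a_g,b_g] = 1>.
Number of generators = 2g = 2*22 = 44

44


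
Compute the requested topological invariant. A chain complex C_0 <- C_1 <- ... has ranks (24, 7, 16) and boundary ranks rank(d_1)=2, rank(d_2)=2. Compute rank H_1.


rank H_k = rank(ker d_k) - rank(im d_{k+1}).
rank(ker d_1) = rank(C_1) - rank(d_1) = 7 - 2 = 5.
rank(im d_{1+1}) = 2.
rank H_1 = 5 - 2 = 3

3


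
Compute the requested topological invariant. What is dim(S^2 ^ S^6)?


S^m ^ S^n = S^{m+n}.
k = 2 + 6 = 8

8


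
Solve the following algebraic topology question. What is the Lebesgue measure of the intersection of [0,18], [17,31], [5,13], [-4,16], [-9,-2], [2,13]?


Intersection = [max(a_i), min(b_i)] = [17, -2].
Since 17 > -2, the intersection is empty.
Length = 0

0


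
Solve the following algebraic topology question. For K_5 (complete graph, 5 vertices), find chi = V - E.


K_5: V = 5, E = C(5,2) = 10.
chi = V - E = 5 - 10 = -5

-5


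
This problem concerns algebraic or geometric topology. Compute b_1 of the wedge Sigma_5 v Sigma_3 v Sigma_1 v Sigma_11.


For a wedge X v Y: reduced H_k(X v Y) = H_k(X) + H_k(Y).
Each Sigma_g contributes b_1 = 2g.
b_1 = 10 + 6 + 2 + 22 = 40

40


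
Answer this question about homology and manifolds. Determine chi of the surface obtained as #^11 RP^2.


For a non-orientable closed surface with k crosscaps: chi = 2 - k.
Here k = 11.
chi = 2 - 11 = -9

-9


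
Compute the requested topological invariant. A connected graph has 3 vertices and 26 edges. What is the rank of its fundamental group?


For a connected graph: rank(pi_1) = b_1 = E - V + 1 = 1 - chi.
chi = V - E = 3 - 26 = -23.
rank = 1 - (-23) = 26 - 3 + 1 = 24

24


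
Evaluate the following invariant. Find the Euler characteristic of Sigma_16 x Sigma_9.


chi(Sigma_16) = 2 - 2*16 = -30
chi(Sigma_9) = 2 - 2*9 = -16
chi(product) = (-30) * (-16) = 480

480


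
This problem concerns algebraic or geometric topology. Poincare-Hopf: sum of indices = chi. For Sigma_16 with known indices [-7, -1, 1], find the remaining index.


Poincare-Hopf: sum of indices = chi(M).
chi(Sigma_16) = 2 - 2*16 = -30.
Sum of known indices = -7.
x = chi - (sum known) = -30 - (-7) = -23

-23


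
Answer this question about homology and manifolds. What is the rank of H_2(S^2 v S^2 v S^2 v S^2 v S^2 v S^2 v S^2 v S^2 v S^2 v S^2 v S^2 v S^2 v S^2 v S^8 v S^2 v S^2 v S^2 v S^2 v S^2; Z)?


For a wedge of spheres, H_k (k>0) is free on one generator per sphere of dimension k.
Spheres of dimension 2: count = 18.
b_2 = 18

18


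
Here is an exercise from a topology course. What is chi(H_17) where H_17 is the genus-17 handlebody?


A genus-g handlebody deformation retracts to a wedge of g circles.
chi(vee_g S^1) = 1 - g.
chi(H_17) = 1 - 17 = -16

-16


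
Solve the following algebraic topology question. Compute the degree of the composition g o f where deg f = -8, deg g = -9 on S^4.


Degree is multiplicative under composition: deg(g o f) = deg(g) * deg(f).
= -9 * -8 = 72

72


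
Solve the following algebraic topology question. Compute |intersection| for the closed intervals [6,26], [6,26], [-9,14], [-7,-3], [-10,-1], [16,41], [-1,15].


Intersection = [max(a_i), min(b_i)] = [16, -3].
Since 16 > -3, the intersection is empty.
Length = 0

0


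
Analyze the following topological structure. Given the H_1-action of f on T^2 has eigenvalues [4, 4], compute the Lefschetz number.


For a torus self-map: L(f) = det(I - A) where A acts on H_1.
L(f) = (1-4) * (1-4) = -3 * -3 = 9

9


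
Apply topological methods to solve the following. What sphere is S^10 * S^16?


Join of spheres: S^m * S^n = S^{m+n+1}.
dim = 10 + 16 + 1 = 27

27


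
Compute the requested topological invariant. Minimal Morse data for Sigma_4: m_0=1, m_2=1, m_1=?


A perfect Morse function has m_k = b_k.
For Sigma_4: b_0=1, b_1=2g=8, b_2=1.
Saddles m_1 = 2g = 8

8


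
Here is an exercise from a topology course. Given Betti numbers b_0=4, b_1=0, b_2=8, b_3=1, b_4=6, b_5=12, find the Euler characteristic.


chi = sum_k (-1)^k b_k.
= (4) + (0) + (8) + (-1) + (6) + (-12)
= 5

5


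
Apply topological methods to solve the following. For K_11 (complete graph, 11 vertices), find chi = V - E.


K_11: V = 11, E = C(11,2) = 55.
chi = V - E = 11 - 55 = -44

-44


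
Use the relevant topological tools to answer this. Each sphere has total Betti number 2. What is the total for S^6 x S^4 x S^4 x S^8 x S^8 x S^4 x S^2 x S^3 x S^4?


Total Betti number is multiplicative under products.
Each S^d (d>=1) has total Betti number 2.
There are 9 sphere factors.
Total = 2^9 = 512

512


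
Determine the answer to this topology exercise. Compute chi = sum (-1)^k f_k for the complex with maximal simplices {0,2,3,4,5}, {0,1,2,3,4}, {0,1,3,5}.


Enumerate all faces; f-vector: f_0=6, f_1=15, f_2=18, f_3=10, f_4=2.
chi = sum (-1)^k f_k = 1

1


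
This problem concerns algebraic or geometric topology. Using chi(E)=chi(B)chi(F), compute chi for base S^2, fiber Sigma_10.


chi(S^2) = 2 (n even), chi(Sigma_10) = 2 - 2*10 = -18.
chi(E) = 2 * (-18) = -36

-36


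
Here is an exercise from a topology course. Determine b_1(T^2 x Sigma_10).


pi_1(A x B) = pi_1(A) x pi_1(B); rank of abelianization = b_1.
b_1(T^2) = 2, b_1(Sigma_10) = 2*10 = 20.
b_1(product) = 2 + 20 = 22

22


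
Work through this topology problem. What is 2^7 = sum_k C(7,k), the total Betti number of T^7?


b_k(T^7) = C(7,k), so the sum over k is sum_k C(7,k) = 2^7.
Total = 2^7 = 128

128


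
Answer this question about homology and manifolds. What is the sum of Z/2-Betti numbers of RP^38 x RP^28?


dim H^*(RP^n; Z/2) = n+1 (one Z/2 in each degree 0..n).
Total Betti number is multiplicative.
Total = (38+1) * (28+1) = 39 * 29 = 1131

1131


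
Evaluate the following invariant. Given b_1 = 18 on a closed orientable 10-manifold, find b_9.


Poincare duality for closed orientable n-manifolds: b_k = b_{n-k}.
Here n = 10, so b_9 = b_1 = 18

18


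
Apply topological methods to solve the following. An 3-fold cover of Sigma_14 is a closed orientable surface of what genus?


For an n-sheeted cover: chi(E) = n * chi(B).
chi(Sigma_14) = 2 - 2*14 = -26.
chi(E) = 3 * (-26) = -78.
genus(E) = (2 - chi(E))/2 = (2 - (-78))/2 = 80/2 = 40

40


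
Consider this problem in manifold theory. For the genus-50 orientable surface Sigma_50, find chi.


For a closed orientable surface of genus g: chi = 2 - 2g.
Here g = 50.
chi = 2 - 2*50 = 2 - 100 = -98

-98


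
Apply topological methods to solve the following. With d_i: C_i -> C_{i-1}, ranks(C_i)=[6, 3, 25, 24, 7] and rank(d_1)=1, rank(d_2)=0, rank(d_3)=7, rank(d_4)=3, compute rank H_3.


rank H_k = rank(ker d_k) - rank(im d_{k+1}).
rank(ker d_3) = rank(C_3) - rank(d_3) = 24 - 7 = 17.
rank(im d_{3+1}) = 3.
rank H_3 = 17 - 3 = 14

14


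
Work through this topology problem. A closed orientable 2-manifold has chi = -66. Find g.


chi = 2 - 2g for closed orientable surfaces.
-66 = 2 - 2g
2g = 2 - (-66) = 68
g = 34

34


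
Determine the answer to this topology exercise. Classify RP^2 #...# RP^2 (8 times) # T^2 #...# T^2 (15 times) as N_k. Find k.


Since a >= 1, the sum is non-orientable; each T^2 can be replaced by RP^2 # RP^2 (since T^2#RP^2 = 3RP^2).
Total crosscaps k = 8 + 2*15 = 38.
Check via chi: chi = 8*1 + 15*0 - (8+15-1)*2 = -36 = 2 - k = -36. Consistent.

38


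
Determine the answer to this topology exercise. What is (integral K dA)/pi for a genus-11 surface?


Gauss-Bonnet: integral K dA = 2*pi*chi(M).
chi(Sigma_11) = 2 - 2*11 = -20.
(integral K dA)/pi = 2*chi = 2*(-20) = -40

-40


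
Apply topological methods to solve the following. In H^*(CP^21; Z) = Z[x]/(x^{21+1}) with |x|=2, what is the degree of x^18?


|x| = 2 in H^*(CP^n).
|x^18| = 18 * |x| = 18 * 2 = 36

36


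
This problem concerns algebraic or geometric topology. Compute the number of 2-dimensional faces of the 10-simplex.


Delta^10 has 10+1 vertices. A 2-face is a choice of 2+1 vertices.
f_2 = C(10+1, 2+1) = C(11,3) = 165

165


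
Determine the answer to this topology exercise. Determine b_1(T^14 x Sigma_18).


pi_1(A x B) = pi_1(A) x pi_1(B); rank of abelianization = b_1.
b_1(T^14) = 14, b_1(Sigma_18) = 2*18 = 36.
b_1(product) = 14 + 36 = 50

50


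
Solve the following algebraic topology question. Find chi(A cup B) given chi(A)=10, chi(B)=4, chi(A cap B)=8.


chi(A cup B) = chi(A) + chi(B) - chi(A cap B)
= 10 + (4) - (8)
= 6

6


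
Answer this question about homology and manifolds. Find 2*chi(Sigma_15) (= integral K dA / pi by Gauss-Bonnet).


Gauss-Bonnet: integral K dA = 2*pi*chi(M).
chi(Sigma_15) = 2 - 2*15 = -28.
(integral K dA)/pi = 2*chi = 2*(-28) = -56

-56


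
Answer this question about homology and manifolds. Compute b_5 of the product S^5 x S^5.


Each S^d has Poincare polynomial 1 + t^d.
The product S^5 x S^5 has Poincare polynomial prod(1+t^d_i).
Expanding: b_0=1, b_5=2, b_10=1.
b_5 = 2

2


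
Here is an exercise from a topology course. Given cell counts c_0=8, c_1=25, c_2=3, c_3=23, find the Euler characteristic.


chi = sum_k (-1)^k c_k.
= (-1)^0*8 + (-1)^1*25 + (-1)^2*3 + (-1)^3*23
= (8) + (-25) + (3) + (-23)
= -37

-37


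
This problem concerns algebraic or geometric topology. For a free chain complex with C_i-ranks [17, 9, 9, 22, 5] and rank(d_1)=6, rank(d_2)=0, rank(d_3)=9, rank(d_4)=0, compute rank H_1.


rank H_k = rank(ker d_k) - rank(im d_{k+1}).
rank(ker d_1) = rank(C_1) - rank(d_1) = 9 - 6 = 3.
rank(im d_{1+1}) = 0.
rank H_1 = 3 - 0 = 3

3


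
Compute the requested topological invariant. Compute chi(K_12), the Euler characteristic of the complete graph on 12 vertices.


K_12: V = 12, E = C(12,2) = 66.
chi = V - E = 12 - 66 = -54

-54


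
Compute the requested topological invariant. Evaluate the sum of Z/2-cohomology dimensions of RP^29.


H^k(RP^29; Z/2) = Z/2 for each 0 <= k <= 29.
Total dimension = 29 + 1 = 30

30


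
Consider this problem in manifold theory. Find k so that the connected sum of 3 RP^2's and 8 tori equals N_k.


Since a >= 1, the sum is non-orientable; each T^2 can be replaced by RP^2 # RP^2 (since T^2#RP^2 = 3RP^2).
Total crosscaps k = 3 + 2*8 = 19.
Check via chi: chi = 3*1 + 8*0 - (3+8-1)*2 = -17 = 2 - k = -17. Consistent.

19


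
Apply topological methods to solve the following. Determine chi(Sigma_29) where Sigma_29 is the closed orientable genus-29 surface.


For a closed orientable surface of genus g: chi = 2 - 2g.
Here g = 29.
chi = 2 - 2*29 = 2 - 58 = -56

-56


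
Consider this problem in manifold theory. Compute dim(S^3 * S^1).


Join of spheres: S^m * S^n = S^{m+n+1}.
dim = 3 + 1 + 1 = 5

5


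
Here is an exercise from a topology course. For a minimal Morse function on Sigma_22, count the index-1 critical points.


A perfect Morse function has m_k = b_k.
For Sigma_22: b_0=1, b_1=2g=44, b_2=1.
Saddles m_1 = 2g = 44

44


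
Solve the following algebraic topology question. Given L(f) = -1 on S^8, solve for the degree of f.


L(f) = 1 + (-1)^8 deg(f) on S^8.
-1 = 1 + (-1)^8 * deg(f)
(-1)^8 * deg(f) = -2
deg(f) = -2

-2


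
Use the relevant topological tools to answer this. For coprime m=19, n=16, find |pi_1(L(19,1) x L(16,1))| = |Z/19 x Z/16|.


pi_1(X x Y) = pi_1(X) x pi_1(Y).
pi_1(L(19,1)) = Z/19, pi_1(L(16,1)) = Z/16.
|Z/19 x Z/16| = 19 * 16 = 304

304


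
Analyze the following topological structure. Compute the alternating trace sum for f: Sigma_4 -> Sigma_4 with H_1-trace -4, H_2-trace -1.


L(f) = tr(f_0*) - tr(f_1*) + tr(f_2*).
= 1 - (-4) + (-1)
= 4

4


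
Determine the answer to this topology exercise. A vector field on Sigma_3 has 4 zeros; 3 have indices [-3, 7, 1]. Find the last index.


Poincare-Hopf: sum of indices = chi(M).
chi(Sigma_3) = 2 - 2*3 = -4.
Sum of known indices = 5.
x = chi - (sum known) = -4 - (5) = -9

-9


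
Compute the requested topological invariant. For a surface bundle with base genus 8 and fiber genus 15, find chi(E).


For a fiber bundle F -> E -> B (with CW structure): chi(E) = chi(B) * chi(F).
chi(Sigma_8) = -14, chi(Sigma_15) = -28.
chi(E) = (-14) * (-28) = 392

392


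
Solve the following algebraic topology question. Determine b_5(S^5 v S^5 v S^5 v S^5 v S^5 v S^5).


For a wedge of spheres, H_k (k>0) is free on one generator per sphere of dimension k.
Spheres of dimension 5: count = 6.
b_5 = 6

6


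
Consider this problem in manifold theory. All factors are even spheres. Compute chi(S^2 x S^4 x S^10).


chi is multiplicative: chi(X x Y) = chi(X) chi(Y).
Each even-dim sphere has chi = 2. There are 3 factors.
chi = 2^3 = 8

8


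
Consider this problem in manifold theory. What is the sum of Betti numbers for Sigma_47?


For Sigma_47: b_0 = 1, b_1 = 2g = 94, b_2 = 1.
Total = 1 + 94 + 1 = 96

96


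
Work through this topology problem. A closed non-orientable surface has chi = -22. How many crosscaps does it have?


chi = 2 - k for closed non-orientable surfaces with k crosscaps.
-22 = 2 - k
k = 2 - (-22) = 24

24


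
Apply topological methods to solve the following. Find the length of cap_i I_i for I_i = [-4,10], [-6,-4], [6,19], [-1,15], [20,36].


Intersection = [max(a_i), min(b_i)] = [20, -4].
Since 20 > -4, the intersection is empty.
Length = 0

0


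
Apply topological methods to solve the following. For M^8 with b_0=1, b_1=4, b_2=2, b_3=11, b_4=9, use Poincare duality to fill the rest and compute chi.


By Poincare duality b_k = b_{8-k}, so full Betti numbers: b_0=1, b_1=4, b_2=2, b_3=11, b_4=9, b_5=11, b_6=2, b_7=4, b_8=1.
chi = sum (-1)^k b_k = -15

-15


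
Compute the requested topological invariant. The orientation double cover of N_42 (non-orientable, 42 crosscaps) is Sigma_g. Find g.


chi(N_42) = 2 - 42 = -40.
Double cover: chi(Sigma_g) = 2 * chi(N_42) = 2*(-40) = -80.
2 - 2g = -80, so g = (2 - (-80))/2 = 82/2 = 41

41


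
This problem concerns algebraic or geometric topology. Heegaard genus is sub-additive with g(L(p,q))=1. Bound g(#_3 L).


Heegaard genus satisfies g(A#B) <= g(A) + g(B).
Each lens space has g = 1.
Upper bound: 3 * 1 = 3

3


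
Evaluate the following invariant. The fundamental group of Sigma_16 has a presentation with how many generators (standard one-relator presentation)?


Standard presentation: pi_1(Sigma_g) = <a_1,b_1,...,a_g,b_g | [a_1,b_1]...[a_g,b_g] = 1>.
Number of generators = 2g = 2*16 = 32

32


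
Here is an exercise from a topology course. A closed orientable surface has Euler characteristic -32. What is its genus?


chi = 2 - 2g for closed orientable surfaces.
-32 = 2 - 2g
2g = 2 - (-32) = 34
g = 17

17


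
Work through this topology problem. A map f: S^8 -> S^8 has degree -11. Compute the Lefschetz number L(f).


On S^8: L(f) = tr(f_0*) + (-1)^8 tr(f_8*) = 1 + (-1)^8 * deg(f).
L(f) = 1 + (-1)^8 * -11 = 1 + -11 = -10

-10


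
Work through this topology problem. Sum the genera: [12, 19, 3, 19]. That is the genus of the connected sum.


Genus is additive under connected sum of orientable surfaces.
g = 12 + 19 + 3 + 19 = 53

53


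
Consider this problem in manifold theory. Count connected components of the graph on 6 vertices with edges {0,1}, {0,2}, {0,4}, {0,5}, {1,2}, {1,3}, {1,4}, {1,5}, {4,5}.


Run DFS/union-find over 6 vertices.
V = 6, E = 9.
Number of components = 1

1


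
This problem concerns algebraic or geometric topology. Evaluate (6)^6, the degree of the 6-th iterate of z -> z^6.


deg(f) = 6. Degree is multiplicative: deg(f^6) = (deg f)^6.
deg(f^6) = (6)^6 = 46656

46656


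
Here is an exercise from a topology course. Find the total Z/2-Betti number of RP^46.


H^k(RP^46; Z/2) = Z/2 for each 0 <= k <= 46.
Total dimension = 46 + 1 = 47

47


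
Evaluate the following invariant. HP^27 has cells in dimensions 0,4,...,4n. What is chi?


HP^27 has one cell in each dimension 0, 4, ..., 4*27 (27+1 cells, all even-dim).
chi = 27 + 1 = 28

28


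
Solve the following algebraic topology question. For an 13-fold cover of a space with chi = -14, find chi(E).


For a finite covering: chi(E) = (number of sheets) * chi(B).
chi(E) = 13 * (-14) = -182

-182


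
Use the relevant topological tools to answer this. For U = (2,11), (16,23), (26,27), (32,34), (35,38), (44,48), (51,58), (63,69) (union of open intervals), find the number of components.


Sort and merge overlapping open intervals.
Merged: (2,11), (16,23), (26,27), (32,34), (35,38), (44,48), (51,58), (63,69).
Number of components = 8

8


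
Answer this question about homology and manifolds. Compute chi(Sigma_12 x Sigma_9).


chi(Sigma_12) = 2 - 2*12 = -22
chi(Sigma_9) = 2 - 2*9 = -16
chi(product) = (-22) * (-16) = 352

352


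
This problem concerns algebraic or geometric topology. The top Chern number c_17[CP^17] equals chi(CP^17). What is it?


For any closed oriented manifold, <e(TM),[M]> = chi(M).
chi(CP^17) = 17+1 = 18

18


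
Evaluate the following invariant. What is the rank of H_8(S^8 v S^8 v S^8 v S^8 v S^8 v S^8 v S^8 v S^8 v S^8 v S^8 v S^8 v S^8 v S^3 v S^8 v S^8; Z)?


For a wedge of spheres, H_k (k>0) is free on one generator per sphere of dimension k.
Spheres of dimension 8: count = 14.
b_8 = 14

14


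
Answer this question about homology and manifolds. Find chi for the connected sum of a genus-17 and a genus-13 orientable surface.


chi(Sigma_17) = 2 - 2*17 = -32
chi(Sigma_13) = 2 - 2*13 = -24
For surfaces: chi(A#B) = chi(A) + chi(B) - 2.
chi = -32 + -24 - 2 = -58

-58


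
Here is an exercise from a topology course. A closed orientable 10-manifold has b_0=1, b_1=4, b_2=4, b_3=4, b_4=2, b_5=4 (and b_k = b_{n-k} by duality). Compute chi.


By Poincare duality b_k = b_{10-k}, so full Betti numbers: b_0=1, b_1=4, b_2=4, b_3=4, b_4=2, b_5=4, b_6=2, b_7=4, b_8=4, b_9=4, b_10=1.
chi = sum (-1)^k b_k = -6

-6


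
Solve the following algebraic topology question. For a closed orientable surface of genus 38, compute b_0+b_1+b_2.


For Sigma_38: b_0 = 1, b_1 = 2g = 76, b_2 = 1.
Total = 1 + 76 + 1 = 78

78


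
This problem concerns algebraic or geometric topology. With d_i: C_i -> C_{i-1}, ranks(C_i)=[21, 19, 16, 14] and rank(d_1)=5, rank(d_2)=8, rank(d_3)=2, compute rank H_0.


rank H_k = rank(ker d_k) - rank(im d_{k+1}).
rank(ker d_0) = rank(C_0) - rank(d_0) = 21 - 0 = 21.
rank(im d_{0+1}) = 5.
rank H_0 = 21 - 5 = 16

16


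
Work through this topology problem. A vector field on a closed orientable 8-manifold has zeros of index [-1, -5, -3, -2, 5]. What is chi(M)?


Poincare-Hopf: chi(M) = sum of indices of zeros.
chi = (-1) + (-5) + (-3) + (-2) + (5) = -6

-6


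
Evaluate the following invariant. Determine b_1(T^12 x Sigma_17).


pi_1(A x B) = pi_1(A) x pi_1(B); rank of abelianization = b_1.
b_1(T^12) = 12, b_1(Sigma_17) = 2*17 = 34.
b_1(product) = 12 + 34 = 46

46


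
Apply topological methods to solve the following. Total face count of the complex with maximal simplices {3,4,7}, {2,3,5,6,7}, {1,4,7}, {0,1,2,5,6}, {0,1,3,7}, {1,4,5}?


Each maximal simplex on m vertices has 2^m - 1 nonempty faces.
Take the union (dedupe shared faces).
Total distinct faces = 72

72


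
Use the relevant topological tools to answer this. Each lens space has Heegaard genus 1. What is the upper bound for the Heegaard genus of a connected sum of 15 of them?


Heegaard genus satisfies g(A#B) <= g(A) + g(B).
Each lens space has g = 1.
Upper bound: 15 * 1 = 15

15


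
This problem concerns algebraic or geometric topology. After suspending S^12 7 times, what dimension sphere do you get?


Each suspension raises dimension by 1: Sigma S^n = S^{n+1}.
Sigma^7 S^12 = S^{12+7} = S^19

19


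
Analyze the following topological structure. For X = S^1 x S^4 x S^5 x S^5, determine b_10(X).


Each S^d has Poincare polynomial 1 + t^d.
The product S^1 x S^4 x S^5 x S^5 has Poincare polynomial prod(1+t^d_i).
Expanding: b_0=1, b_1=1, b_4=1, b_5=3, b_6=2, b_9=2, b_10=3, b_11=1, b_14=1, b_15=1.
b_10 = 3

3


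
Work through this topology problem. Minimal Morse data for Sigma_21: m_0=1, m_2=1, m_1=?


A perfect Morse function has m_k = b_k.
For Sigma_21: b_0=1, b_1=2g=42, b_2=1.
Saddles m_1 = 2g = 42

42


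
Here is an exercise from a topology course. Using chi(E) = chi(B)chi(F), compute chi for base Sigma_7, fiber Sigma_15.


For a fiber bundle F -> E -> B (with CW structure): chi(E) = chi(B) * chi(F).
chi(Sigma_7) = -12, chi(Sigma_15) = -28.
chi(E) = (-12) * (-28) = 336

336


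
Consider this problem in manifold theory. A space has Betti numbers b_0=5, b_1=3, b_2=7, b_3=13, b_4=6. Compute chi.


chi = sum_k (-1)^k b_k.
= (5) + (-3) + (7) + (-13) + (6)
= 2

2


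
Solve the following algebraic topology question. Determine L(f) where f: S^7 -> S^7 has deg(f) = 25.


On S^7: L(f) = tr(f_0*) + (-1)^7 tr(f_7*) = 1 + (-1)^7 * deg(f).
L(f) = 1 + (-1)^7 * 25 = 1 + -25 = -24

-24


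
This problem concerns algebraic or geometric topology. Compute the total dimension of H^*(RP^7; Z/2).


H^k(RP^7; Z/2) = Z/2 for each 0 <= k <= 7.
Total dimension = 7 + 1 = 8

8


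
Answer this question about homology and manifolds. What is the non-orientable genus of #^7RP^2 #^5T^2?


Since a >= 1, the sum is non-orientable; each T^2 can be replaced by RP^2 # RP^2 (since T^2#RP^2 = 3RP^2).
Total crosscaps k = 7 + 2*5 = 17.
Check via chi: chi = 7*1 + 5*0 - (7+5-1)*2 = -15 = 2 - k = -15. Consistent.

17


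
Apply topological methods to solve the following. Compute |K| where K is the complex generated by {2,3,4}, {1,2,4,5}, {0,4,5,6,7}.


Each maximal simplex on m vertices has 2^m - 1 nonempty faces.
Take the union (dedupe shared faces).
Total distinct faces = 47

47


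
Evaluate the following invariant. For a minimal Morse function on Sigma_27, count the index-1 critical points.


A perfect Morse function has m_k = b_k.
For Sigma_27: b_0=1, b_1=2g=54, b_2=1.
Saddles m_1 = 2g = 54

54


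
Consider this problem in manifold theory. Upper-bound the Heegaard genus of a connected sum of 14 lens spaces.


Heegaard genus satisfies g(A#B) <= g(A) + g(B).
Each lens space has g = 1.
Upper bound: 14 * 1 = 14

14


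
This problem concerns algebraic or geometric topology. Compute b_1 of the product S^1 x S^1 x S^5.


Each S^d has Poincare polynomial 1 + t^d.
The product S^1 x S^1 x S^5 has Poincare polynomial prod(1+t^d_i).
Expanding: b_0=1, b_1=2, b_2=1, b_5=1, b_6=2, b_7=1.
b_1 = 2

2


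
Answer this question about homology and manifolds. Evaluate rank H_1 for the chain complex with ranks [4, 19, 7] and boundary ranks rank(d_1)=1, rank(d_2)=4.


rank H_k = rank(ker d_k) - rank(im d_{k+1}).
rank(ker d_1) = rank(C_1) - rank(d_1) = 19 - 1 = 18.
rank(im d_{1+1}) = 4.
rank H_1 = 18 - 4 = 14

14


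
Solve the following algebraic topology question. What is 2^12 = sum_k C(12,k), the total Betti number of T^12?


b_k(T^12) = C(12,k), so the sum over k is sum_k C(12,k) = 2^12.
Total = 2^12 = 4096

4096


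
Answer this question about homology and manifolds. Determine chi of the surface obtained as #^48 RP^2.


For a non-orientable closed surface with k crosscaps: chi = 2 - k.
Here k = 48.
chi = 2 - 48 = -46

-46


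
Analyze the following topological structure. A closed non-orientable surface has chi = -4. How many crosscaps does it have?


chi = 2 - k for closed non-orientable surfaces with k crosscaps.
-4 = 2 - k
k = 2 - (-4) = 6

6


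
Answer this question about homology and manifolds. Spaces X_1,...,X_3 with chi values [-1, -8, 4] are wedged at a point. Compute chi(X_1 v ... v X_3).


chi(A v B) = chi(A) + chi(B) - 1 (one point identified).
For 3 spaces: chi = (sum chi_i) - (3 - 1).
sum = -5; chi = -5 - 2 = -7

-7


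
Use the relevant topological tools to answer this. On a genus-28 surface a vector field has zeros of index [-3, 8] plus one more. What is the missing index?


Poincare-Hopf: sum of indices = chi(M).
chi(Sigma_28) = 2 - 2*28 = -54.
Sum of known indices = 5.
x = chi - (sum known) = -54 - (5) = -59

-59


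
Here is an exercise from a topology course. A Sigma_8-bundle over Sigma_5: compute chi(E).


For a fiber bundle F -> E -> B (with CW structure): chi(E) = chi(B) * chi(F).
chi(Sigma_5) = -8, chi(Sigma_8) = -14.
chi(E) = (-8) * (-14) = 112

112


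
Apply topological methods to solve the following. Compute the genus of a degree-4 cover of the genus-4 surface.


For an n-sheeted cover: chi(E) = n * chi(B).
chi(Sigma_4) = 2 - 2*4 = -6.
chi(E) = 4 * (-6) = -24.
genus(E) = (2 - chi(E))/2 = (2 - (-24))/2 = 26/2 = 13

13


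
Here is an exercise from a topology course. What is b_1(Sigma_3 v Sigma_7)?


For a wedge: H_1(A v B) = H_1(A) + H_1(B).
b_1(Sigma_3) = 6, b_1(Sigma_7) = 14.
b_1 = 6 + 14 = 20

20


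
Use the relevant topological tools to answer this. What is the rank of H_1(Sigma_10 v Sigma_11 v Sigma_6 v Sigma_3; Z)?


For a wedge X v Y: reduced H_k(X v Y) = H_k(X) + H_k(Y).
Each Sigma_g contributes b_1 = 2g.
b_1 = 20 + 22 + 12 + 6 = 60

60


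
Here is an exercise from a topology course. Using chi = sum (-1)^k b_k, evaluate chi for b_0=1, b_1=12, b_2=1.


chi = sum_k (-1)^k b_k.
= (1) + (-12) + (1)
= -10

-10


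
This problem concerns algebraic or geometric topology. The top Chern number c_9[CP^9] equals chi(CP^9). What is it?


For any closed oriented manifold, <e(TM),[M]> = chi(M).
chi(CP^9) = 9+1 = 10

10


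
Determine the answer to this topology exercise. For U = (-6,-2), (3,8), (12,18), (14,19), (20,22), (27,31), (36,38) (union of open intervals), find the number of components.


Sort and merge overlapping open intervals.
Merged: (-6,-2), (3,8), (12,19), (20,22), (27,31), (36,38).
Number of components = 6

6


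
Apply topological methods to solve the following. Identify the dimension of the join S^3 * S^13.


Join of spheres: S^m * S^n = S^{m+n+1}.
dim = 3 + 13 + 1 = 17

17


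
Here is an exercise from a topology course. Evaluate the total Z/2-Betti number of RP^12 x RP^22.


dim H^*(RP^n; Z/2) = n+1 (one Z/2 in each degree 0..n).
Total Betti number is multiplicative.
Total = (12+1) * (22+1) = 13 * 23 = 299

299


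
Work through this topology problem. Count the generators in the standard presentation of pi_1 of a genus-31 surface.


Standard presentation: pi_1(Sigma_g) = <a_1,b_1,...,a_g,b_g | [a_1,b_1]...[a_g,b_g] = 1>.
Number of generators = 2g = 2*31 = 62

62


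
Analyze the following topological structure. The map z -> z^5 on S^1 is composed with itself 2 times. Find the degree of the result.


deg(f) = 5. Degree is multiplicative: deg(f^2) = (deg f)^2.
deg(f^2) = (5)^2 = 25

25


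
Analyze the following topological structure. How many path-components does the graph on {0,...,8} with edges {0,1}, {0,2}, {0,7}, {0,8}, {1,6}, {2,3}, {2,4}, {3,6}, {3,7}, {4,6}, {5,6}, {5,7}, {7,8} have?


Run DFS/union-find over 9 vertices.
V = 9, E = 13.
Number of components = 1

1


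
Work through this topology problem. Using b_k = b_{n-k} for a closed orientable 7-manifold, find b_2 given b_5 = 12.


Poincare duality for closed orientable n-manifolds: b_k = b_{n-k}.
Here n = 7, so b_2 = b_5 = 12

12


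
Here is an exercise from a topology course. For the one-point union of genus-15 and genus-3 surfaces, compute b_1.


For a wedge: H_1(A v B) = H_1(A) + H_1(B).
b_1(Sigma_15) = 30, b_1(Sigma_3) = 6.
b_1 = 30 + 6 = 36

36


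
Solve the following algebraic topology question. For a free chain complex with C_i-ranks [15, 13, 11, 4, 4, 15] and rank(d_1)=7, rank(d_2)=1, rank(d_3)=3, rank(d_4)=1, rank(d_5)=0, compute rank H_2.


rank H_k = rank(ker d_k) - rank(im d_{k+1}).
rank(ker d_2) = rank(C_2) - rank(d_2) = 11 - 1 = 10.
rank(im d_{2+1}) = 3.
rank H_2 = 10 - 3 = 7

7


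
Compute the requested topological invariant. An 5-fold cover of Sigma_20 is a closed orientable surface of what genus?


For an n-sheeted cover: chi(E) = n * chi(B).
chi(Sigma_20) = 2 - 2*20 = -38.
chi(E) = 5 * (-38) = -190.
genus(E) = (2 - chi(E))/2 = (2 - (-190))/2 = 192/2 = 96

96


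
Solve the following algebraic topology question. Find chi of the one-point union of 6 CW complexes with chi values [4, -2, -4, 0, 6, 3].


chi(A v B) = chi(A) + chi(B) - 1 (one point identified).
For 6 spaces: chi = (sum chi_i) - (6 - 1).
sum = 7; chi = 7 - 5 = 2

2


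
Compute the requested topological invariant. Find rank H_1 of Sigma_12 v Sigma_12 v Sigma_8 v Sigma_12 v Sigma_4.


For a wedge X v Y: reduced H_k(X v Y) = H_k(X) + H_k(Y).
Each Sigma_g contributes b_1 = 2g.
b_1 = 24 + 24 + 16 + 24 + 8 = 96

96


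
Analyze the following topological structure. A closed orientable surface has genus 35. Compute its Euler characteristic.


For a closed orientable surface of genus g: chi = 2 - 2g.
Here g = 35.
chi = 2 - 2*35 = 2 - 70 = -68

-68


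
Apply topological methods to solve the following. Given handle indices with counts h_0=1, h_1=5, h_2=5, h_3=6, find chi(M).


Handles of index k contribute (-1)^k to chi (same as CW cells).
chi = (1) + (-5) + (5) + (-6) = -5

-5


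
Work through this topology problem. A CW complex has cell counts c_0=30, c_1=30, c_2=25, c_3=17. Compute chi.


chi = sum_k (-1)^k c_k.
= (-1)^0*30 + (-1)^1*30 + (-1)^2*25 + (-1)^3*17
= (30) + (-30) + (25) + (-17)
= 8

8


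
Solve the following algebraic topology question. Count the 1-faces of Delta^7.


Delta^7 has 7+1 vertices. A 1-face is a choice of 1+1 vertices.
f_1 = C(7+1, 1+1) = C(8,2) = 28

28


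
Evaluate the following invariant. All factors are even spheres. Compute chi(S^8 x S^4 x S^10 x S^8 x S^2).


chi is multiplicative: chi(X x Y) = chi(X) chi(Y).
Each even-dim sphere has chi = 2. There are 5 factors.
chi = 2^5 = 32

32


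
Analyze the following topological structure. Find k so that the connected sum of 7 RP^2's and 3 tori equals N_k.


Since a >= 1, the sum is non-orientable; each T^2 can be replaced by RP^2 # RP^2 (since T^2#RP^2 = 3RP^2).
Total crosscaps k = 7 + 2*3 = 13.
Check via chi: chi = 7*1 + 3*0 - (7+3-1)*2 = -11 = 2 - k = -11. Consistent.

13


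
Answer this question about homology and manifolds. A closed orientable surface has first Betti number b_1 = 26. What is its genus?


For a closed orientable surface: b_1 = 2g.
26 = 2g
g = 26 / 2 = 13

13


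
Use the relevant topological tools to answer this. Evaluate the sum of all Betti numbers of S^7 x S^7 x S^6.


Total Betti number is multiplicative under products.
Each S^d (d>=1) has total Betti number 2.
There are 3 sphere factors.
Total = 2^3 = 8

8


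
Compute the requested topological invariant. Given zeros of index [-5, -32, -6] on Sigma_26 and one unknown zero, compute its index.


Poincare-Hopf: sum of indices = chi(M).
chi(Sigma_26) = 2 - 2*26 = -50.
Sum of known indices = -43.
x = chi - (sum known) = -50 - (-43) = -7

-7


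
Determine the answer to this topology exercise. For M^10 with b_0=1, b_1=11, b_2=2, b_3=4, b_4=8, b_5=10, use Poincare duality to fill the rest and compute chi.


By Poincare duality b_k = b_{10-k}, so full Betti numbers: b_0=1, b_1=11, b_2=2, b_3=4, b_4=8, b_5=10, b_6=8, b_7=4, b_8=2, b_9=11, b_10=1.
chi = sum (-1)^k b_k = -18

-18


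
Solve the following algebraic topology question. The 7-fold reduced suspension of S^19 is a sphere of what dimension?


Each suspension raises dimension by 1: Sigma S^n = S^{n+1}.
Sigma^7 S^19 = S^{19+7} = S^26

26


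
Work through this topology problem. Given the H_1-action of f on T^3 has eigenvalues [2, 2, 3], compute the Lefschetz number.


For a torus self-map: L(f) = det(I - A) where A acts on H_1.
L(f) = (1-2) * (1-2) * (1-3) = -1 * -1 * -2 = -2

-2


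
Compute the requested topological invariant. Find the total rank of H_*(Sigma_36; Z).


For Sigma_36: b_0 = 1, b_1 = 2g = 72, b_2 = 1.
Total = 1 + 72 + 1 = 74

74


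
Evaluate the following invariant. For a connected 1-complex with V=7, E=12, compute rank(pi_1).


For a connected graph: rank(pi_1) = b_1 = E - V + 1 = 1 - chi.
chi = V - E = 7 - 12 = -5.
rank = 1 - (-5) = 12 - 7 + 1 = 6

6


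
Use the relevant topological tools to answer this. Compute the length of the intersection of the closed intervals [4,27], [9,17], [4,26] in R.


Intersection = [max(a_i), min(b_i)] = [9, 17].
Length = 17 - 9 = 8

8


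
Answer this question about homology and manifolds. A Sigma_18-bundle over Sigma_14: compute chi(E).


For a fiber bundle F -> E -> B (with CW structure): chi(E) = chi(B) * chi(F).
chi(Sigma_14) = -26, chi(Sigma_18) = -34.
chi(E) = (-26) * (-34) = 884

884


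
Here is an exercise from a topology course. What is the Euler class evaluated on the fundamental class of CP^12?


For any closed oriented manifold, <e(TM),[M]> = chi(M).
chi(CP^12) = 12+1 = 13

13


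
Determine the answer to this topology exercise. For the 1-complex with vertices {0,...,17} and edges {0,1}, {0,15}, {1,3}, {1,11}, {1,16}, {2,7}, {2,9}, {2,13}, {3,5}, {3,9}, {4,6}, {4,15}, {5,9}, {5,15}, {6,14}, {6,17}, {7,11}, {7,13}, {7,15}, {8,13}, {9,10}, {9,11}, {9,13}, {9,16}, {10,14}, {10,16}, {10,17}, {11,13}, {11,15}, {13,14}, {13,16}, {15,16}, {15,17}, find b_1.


b_1 = E - V + (number of components).
E = 33, V = 18, components = 2.
b_1 = 33 - 18 + 2 = 17

17


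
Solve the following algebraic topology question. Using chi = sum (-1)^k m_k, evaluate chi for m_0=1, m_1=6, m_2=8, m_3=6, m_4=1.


Morse theory: chi(M) = sum_k (-1)^k m_k where m_k = #(index-k critical points).
= (1) + (-6) + (8) + (-6) + (1) = -2

-2


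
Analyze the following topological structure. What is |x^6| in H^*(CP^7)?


|x| = 2 in H^*(CP^n).
|x^6| = 6 * |x| = 6 * 2 = 12

12


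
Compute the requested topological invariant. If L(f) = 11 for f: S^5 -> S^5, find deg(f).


L(f) = 1 + (-1)^5 deg(f) on S^5.
11 = 1 + (-1)^5 * deg(f)
(-1)^5 * deg(f) = 10
deg(f) = -10

-10


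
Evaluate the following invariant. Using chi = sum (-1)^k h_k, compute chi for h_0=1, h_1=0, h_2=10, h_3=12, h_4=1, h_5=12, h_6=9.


Handles of index k contribute (-1)^k to chi (same as CW cells).
chi = (1) + (0) + (10) + (-12) + (1) + (-12) + (9) = -3

-3


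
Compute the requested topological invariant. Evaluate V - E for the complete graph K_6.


K_6: V = 6, E = C(6,2) = 15.
chi = V - E = 6 - 15 = -9

-9


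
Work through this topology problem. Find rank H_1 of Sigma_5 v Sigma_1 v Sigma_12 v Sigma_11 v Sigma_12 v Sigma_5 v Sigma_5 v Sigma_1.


For a wedge X v Y: reduced H_k(X v Y) = H_k(X) + H_k(Y).
Each Sigma_g contributes b_1 = 2g.
b_1 = 10 + 2 + 24 + 22 + 24 + 10 + 10 + 2 = 104

104


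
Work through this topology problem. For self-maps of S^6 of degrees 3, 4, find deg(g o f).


Degree is multiplicative under composition: deg(g o f) = deg(g) * deg(f).
= 4 * 3 = 12

12


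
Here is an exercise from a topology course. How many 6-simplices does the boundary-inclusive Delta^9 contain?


Delta^9 has 9+1 vertices. A 6-face is a choice of 6+1 vertices.
f_6 = C(9+1, 6+1) = C(10,7) = 120

120


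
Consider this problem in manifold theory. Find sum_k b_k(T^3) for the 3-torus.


b_k(T^3) = C(3,k), so the sum over k is sum_k C(3,k) = 2^3.
Total = 2^3 = 8

8


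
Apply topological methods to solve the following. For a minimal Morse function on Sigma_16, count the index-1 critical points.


A perfect Morse function has m_k = b_k.
For Sigma_16: b_0=1, b_1=2g=32, b_2=1.
Saddles m_1 = 2g = 32

32


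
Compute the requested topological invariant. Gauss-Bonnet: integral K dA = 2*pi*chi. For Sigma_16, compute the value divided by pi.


Gauss-Bonnet: integral K dA = 2*pi*chi(M).
chi(Sigma_16) = 2 - 2*16 = -30.
(integral K dA)/pi = 2*chi = 2*(-30) = -60

-60


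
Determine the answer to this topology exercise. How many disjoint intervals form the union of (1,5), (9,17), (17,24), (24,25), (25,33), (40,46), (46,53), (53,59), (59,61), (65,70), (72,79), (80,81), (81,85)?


Sort and merge overlapping open intervals.
Merged: (1,5), (9,17), (17,24), (24,25), (25,33), (40,46), (46,53), (53,59), (59,61), (65,70), (72,79), (80,81), (81,85).
Number of components = 13

13


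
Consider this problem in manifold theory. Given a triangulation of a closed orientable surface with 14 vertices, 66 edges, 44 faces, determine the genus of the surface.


chi = V - E + F = 14 - 66 + 44 = -8
For orientable closed surface: chi = 2 - 2g, so g = (2 - chi)/2.
g = (2 - (-8)) / 2 = 10 / 2 = 5

5


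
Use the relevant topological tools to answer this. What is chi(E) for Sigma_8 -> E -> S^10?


chi(S^10) = 2 (n even), chi(Sigma_8) = 2 - 2*8 = -14.
chi(E) = 2 * (-14) = -28

-28


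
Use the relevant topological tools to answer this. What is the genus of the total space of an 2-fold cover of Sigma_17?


For an n-sheeted cover: chi(E) = n * chi(B).
chi(Sigma_17) = 2 - 2*17 = -32.
chi(E) = 2 * (-32) = -64.
genus(E) = (2 - chi(E))/2 = (2 - (-64))/2 = 66/2 = 33

33


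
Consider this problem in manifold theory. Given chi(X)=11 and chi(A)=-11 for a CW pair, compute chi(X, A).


Relative Euler characteristic: chi(X, A) = chi(X) - chi(A).
= 11 - (-11) = 22

22


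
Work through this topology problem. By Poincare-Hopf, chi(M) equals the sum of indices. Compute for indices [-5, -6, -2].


Poincare-Hopf: chi(M) = sum of indices of zeros.
chi = (-5) + (-6) + (-2) = -13

-13


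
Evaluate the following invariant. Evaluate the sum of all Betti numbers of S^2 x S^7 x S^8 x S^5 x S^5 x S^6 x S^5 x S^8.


Total Betti number is multiplicative under products.
Each S^d (d>=1) has total Betti number 2.
There are 8 sphere factors.
Total = 2^8 = 256

256


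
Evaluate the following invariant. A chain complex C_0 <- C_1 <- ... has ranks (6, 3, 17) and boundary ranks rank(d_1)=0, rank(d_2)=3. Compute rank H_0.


rank H_k = rank(ker d_k) - rank(im d_{k+1}).
rank(ker d_0) = rank(C_0) - rank(d_0) = 6 - 0 = 6.
rank(im d_{0+1}) = 0.
rank H_0 = 6 - 0 = 6

6


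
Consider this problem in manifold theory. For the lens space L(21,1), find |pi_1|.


pi_1(L(p,q)) = Z/pZ for any q coprime to p.
|pi_1(L(21,1))| = 21

21


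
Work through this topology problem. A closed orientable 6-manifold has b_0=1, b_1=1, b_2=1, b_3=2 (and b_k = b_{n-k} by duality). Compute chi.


By Poincare duality b_k = b_{6-k}, so full Betti numbers: b_0=1, b_1=1, b_2=1, b_3=2, b_4=1, b_5=1, b_6=1.
chi = sum (-1)^k b_k = 0

0


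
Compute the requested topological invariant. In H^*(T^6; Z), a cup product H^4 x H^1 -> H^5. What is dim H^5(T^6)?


Cup product: H^p x H^q -> H^{p+q}; here p+q = 4+1 = 5.
rank H^k(T^n) = C(n,k).
C(6,5) = 6

6


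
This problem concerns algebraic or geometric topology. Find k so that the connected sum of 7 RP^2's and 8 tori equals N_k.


Since a >= 1, the sum is non-orientable; each T^2 can be replaced by RP^2 # RP^2 (since T^2#RP^2 = 3RP^2).
Total crosscaps k = 7 + 2*8 = 23.
Check via chi: chi = 7*1 + 8*0 - (7+8-1)*2 = -21 = 2 - k = -21. Consistent.

23
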